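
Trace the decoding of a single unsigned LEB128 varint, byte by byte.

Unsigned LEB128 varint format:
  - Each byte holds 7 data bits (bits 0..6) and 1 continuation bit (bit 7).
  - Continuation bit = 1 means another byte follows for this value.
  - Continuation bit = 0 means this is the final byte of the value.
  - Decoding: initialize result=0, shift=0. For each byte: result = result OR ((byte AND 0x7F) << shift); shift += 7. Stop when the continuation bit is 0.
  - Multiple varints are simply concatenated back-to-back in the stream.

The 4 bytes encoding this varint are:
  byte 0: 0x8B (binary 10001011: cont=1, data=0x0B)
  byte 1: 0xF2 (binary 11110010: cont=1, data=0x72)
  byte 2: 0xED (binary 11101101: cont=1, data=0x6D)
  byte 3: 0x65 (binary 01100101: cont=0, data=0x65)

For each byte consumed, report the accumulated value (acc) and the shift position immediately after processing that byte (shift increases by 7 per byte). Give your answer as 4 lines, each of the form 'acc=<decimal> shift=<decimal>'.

Answer: acc=11 shift=7
acc=14603 shift=14
acc=1800459 shift=21
acc=213612811 shift=28

Derivation:
byte 0=0x8B: payload=0x0B=11, contrib = 11<<0 = 11; acc -> 11, shift -> 7
byte 1=0xF2: payload=0x72=114, contrib = 114<<7 = 14592; acc -> 14603, shift -> 14
byte 2=0xED: payload=0x6D=109, contrib = 109<<14 = 1785856; acc -> 1800459, shift -> 21
byte 3=0x65: payload=0x65=101, contrib = 101<<21 = 211812352; acc -> 213612811, shift -> 28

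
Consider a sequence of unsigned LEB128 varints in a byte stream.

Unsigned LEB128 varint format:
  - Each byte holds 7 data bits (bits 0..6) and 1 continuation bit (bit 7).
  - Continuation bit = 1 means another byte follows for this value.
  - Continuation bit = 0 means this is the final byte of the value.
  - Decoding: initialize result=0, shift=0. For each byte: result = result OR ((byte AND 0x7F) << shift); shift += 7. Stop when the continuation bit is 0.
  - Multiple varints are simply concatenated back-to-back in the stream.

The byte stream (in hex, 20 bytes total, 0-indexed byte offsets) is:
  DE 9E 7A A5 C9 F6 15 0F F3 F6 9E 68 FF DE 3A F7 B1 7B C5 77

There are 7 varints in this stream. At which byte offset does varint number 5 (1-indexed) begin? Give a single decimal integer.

Answer: 12

Derivation:
  byte[0]=0xDE cont=1 payload=0x5E=94: acc |= 94<<0 -> acc=94 shift=7
  byte[1]=0x9E cont=1 payload=0x1E=30: acc |= 30<<7 -> acc=3934 shift=14
  byte[2]=0x7A cont=0 payload=0x7A=122: acc |= 122<<14 -> acc=2002782 shift=21 [end]
Varint 1: bytes[0:3] = DE 9E 7A -> value 2002782 (3 byte(s))
  byte[3]=0xA5 cont=1 payload=0x25=37: acc |= 37<<0 -> acc=37 shift=7
  byte[4]=0xC9 cont=1 payload=0x49=73: acc |= 73<<7 -> acc=9381 shift=14
  byte[5]=0xF6 cont=1 payload=0x76=118: acc |= 118<<14 -> acc=1942693 shift=21
  byte[6]=0x15 cont=0 payload=0x15=21: acc |= 21<<21 -> acc=45982885 shift=28 [end]
Varint 2: bytes[3:7] = A5 C9 F6 15 -> value 45982885 (4 byte(s))
  byte[7]=0x0F cont=0 payload=0x0F=15: acc |= 15<<0 -> acc=15 shift=7 [end]
Varint 3: bytes[7:8] = 0F -> value 15 (1 byte(s))
  byte[8]=0xF3 cont=1 payload=0x73=115: acc |= 115<<0 -> acc=115 shift=7
  byte[9]=0xF6 cont=1 payload=0x76=118: acc |= 118<<7 -> acc=15219 shift=14
  byte[10]=0x9E cont=1 payload=0x1E=30: acc |= 30<<14 -> acc=506739 shift=21
  byte[11]=0x68 cont=0 payload=0x68=104: acc |= 104<<21 -> acc=218610547 shift=28 [end]
Varint 4: bytes[8:12] = F3 F6 9E 68 -> value 218610547 (4 byte(s))
  byte[12]=0xFF cont=1 payload=0x7F=127: acc |= 127<<0 -> acc=127 shift=7
  byte[13]=0xDE cont=1 payload=0x5E=94: acc |= 94<<7 -> acc=12159 shift=14
  byte[14]=0x3A cont=0 payload=0x3A=58: acc |= 58<<14 -> acc=962431 shift=21 [end]
Varint 5: bytes[12:15] = FF DE 3A -> value 962431 (3 byte(s))
  byte[15]=0xF7 cont=1 payload=0x77=119: acc |= 119<<0 -> acc=119 shift=7
  byte[16]=0xB1 cont=1 payload=0x31=49: acc |= 49<<7 -> acc=6391 shift=14
  byte[17]=0x7B cont=0 payload=0x7B=123: acc |= 123<<14 -> acc=2021623 shift=21 [end]
Varint 6: bytes[15:18] = F7 B1 7B -> value 2021623 (3 byte(s))
  byte[18]=0xC5 cont=1 payload=0x45=69: acc |= 69<<0 -> acc=69 shift=7
  byte[19]=0x77 cont=0 payload=0x77=119: acc |= 119<<7 -> acc=15301 shift=14 [end]
Varint 7: bytes[18:20] = C5 77 -> value 15301 (2 byte(s))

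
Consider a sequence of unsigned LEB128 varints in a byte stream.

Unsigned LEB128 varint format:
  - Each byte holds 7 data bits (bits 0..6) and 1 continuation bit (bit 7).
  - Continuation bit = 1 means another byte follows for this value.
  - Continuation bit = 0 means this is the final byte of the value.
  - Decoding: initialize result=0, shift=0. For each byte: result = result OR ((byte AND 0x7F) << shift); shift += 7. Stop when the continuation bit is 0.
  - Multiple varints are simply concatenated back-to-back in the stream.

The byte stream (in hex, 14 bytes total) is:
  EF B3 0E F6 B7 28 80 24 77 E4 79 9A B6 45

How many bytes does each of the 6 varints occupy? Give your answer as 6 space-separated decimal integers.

Answer: 3 3 2 1 2 3

Derivation:
  byte[0]=0xEF cont=1 payload=0x6F=111: acc |= 111<<0 -> acc=111 shift=7
  byte[1]=0xB3 cont=1 payload=0x33=51: acc |= 51<<7 -> acc=6639 shift=14
  byte[2]=0x0E cont=0 payload=0x0E=14: acc |= 14<<14 -> acc=236015 shift=21 [end]
Varint 1: bytes[0:3] = EF B3 0E -> value 236015 (3 byte(s))
  byte[3]=0xF6 cont=1 payload=0x76=118: acc |= 118<<0 -> acc=118 shift=7
  byte[4]=0xB7 cont=1 payload=0x37=55: acc |= 55<<7 -> acc=7158 shift=14
  byte[5]=0x28 cont=0 payload=0x28=40: acc |= 40<<14 -> acc=662518 shift=21 [end]
Varint 2: bytes[3:6] = F6 B7 28 -> value 662518 (3 byte(s))
  byte[6]=0x80 cont=1 payload=0x00=0: acc |= 0<<0 -> acc=0 shift=7
  byte[7]=0x24 cont=0 payload=0x24=36: acc |= 36<<7 -> acc=4608 shift=14 [end]
Varint 3: bytes[6:8] = 80 24 -> value 4608 (2 byte(s))
  byte[8]=0x77 cont=0 payload=0x77=119: acc |= 119<<0 -> acc=119 shift=7 [end]
Varint 4: bytes[8:9] = 77 -> value 119 (1 byte(s))
  byte[9]=0xE4 cont=1 payload=0x64=100: acc |= 100<<0 -> acc=100 shift=7
  byte[10]=0x79 cont=0 payload=0x79=121: acc |= 121<<7 -> acc=15588 shift=14 [end]
Varint 5: bytes[9:11] = E4 79 -> value 15588 (2 byte(s))
  byte[11]=0x9A cont=1 payload=0x1A=26: acc |= 26<<0 -> acc=26 shift=7
  byte[12]=0xB6 cont=1 payload=0x36=54: acc |= 54<<7 -> acc=6938 shift=14
  byte[13]=0x45 cont=0 payload=0x45=69: acc |= 69<<14 -> acc=1137434 shift=21 [end]
Varint 6: bytes[11:14] = 9A B6 45 -> value 1137434 (3 byte(s))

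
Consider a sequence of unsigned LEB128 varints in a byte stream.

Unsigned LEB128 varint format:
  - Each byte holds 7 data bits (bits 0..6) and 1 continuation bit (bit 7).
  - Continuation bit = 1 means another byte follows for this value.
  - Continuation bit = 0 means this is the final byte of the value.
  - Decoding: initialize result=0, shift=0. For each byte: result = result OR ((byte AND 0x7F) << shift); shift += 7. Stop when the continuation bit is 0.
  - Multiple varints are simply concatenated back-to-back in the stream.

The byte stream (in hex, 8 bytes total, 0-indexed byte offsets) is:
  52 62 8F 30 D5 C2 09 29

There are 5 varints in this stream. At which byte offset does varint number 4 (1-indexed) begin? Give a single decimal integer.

  byte[0]=0x52 cont=0 payload=0x52=82: acc |= 82<<0 -> acc=82 shift=7 [end]
Varint 1: bytes[0:1] = 52 -> value 82 (1 byte(s))
  byte[1]=0x62 cont=0 payload=0x62=98: acc |= 98<<0 -> acc=98 shift=7 [end]
Varint 2: bytes[1:2] = 62 -> value 98 (1 byte(s))
  byte[2]=0x8F cont=1 payload=0x0F=15: acc |= 15<<0 -> acc=15 shift=7
  byte[3]=0x30 cont=0 payload=0x30=48: acc |= 48<<7 -> acc=6159 shift=14 [end]
Varint 3: bytes[2:4] = 8F 30 -> value 6159 (2 byte(s))
  byte[4]=0xD5 cont=1 payload=0x55=85: acc |= 85<<0 -> acc=85 shift=7
  byte[5]=0xC2 cont=1 payload=0x42=66: acc |= 66<<7 -> acc=8533 shift=14
  byte[6]=0x09 cont=0 payload=0x09=9: acc |= 9<<14 -> acc=155989 shift=21 [end]
Varint 4: bytes[4:7] = D5 C2 09 -> value 155989 (3 byte(s))
  byte[7]=0x29 cont=0 payload=0x29=41: acc |= 41<<0 -> acc=41 shift=7 [end]
Varint 5: bytes[7:8] = 29 -> value 41 (1 byte(s))

Answer: 4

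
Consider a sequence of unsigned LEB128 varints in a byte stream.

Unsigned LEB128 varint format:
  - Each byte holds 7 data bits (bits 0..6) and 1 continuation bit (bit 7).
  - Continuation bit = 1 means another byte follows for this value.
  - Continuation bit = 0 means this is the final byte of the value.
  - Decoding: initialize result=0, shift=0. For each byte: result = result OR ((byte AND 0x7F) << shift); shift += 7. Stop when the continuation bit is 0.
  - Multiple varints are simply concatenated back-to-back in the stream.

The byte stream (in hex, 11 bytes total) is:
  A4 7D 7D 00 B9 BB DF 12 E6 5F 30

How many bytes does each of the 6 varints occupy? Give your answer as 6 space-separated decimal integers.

Answer: 2 1 1 4 2 1

Derivation:
  byte[0]=0xA4 cont=1 payload=0x24=36: acc |= 36<<0 -> acc=36 shift=7
  byte[1]=0x7D cont=0 payload=0x7D=125: acc |= 125<<7 -> acc=16036 shift=14 [end]
Varint 1: bytes[0:2] = A4 7D -> value 16036 (2 byte(s))
  byte[2]=0x7D cont=0 payload=0x7D=125: acc |= 125<<0 -> acc=125 shift=7 [end]
Varint 2: bytes[2:3] = 7D -> value 125 (1 byte(s))
  byte[3]=0x00 cont=0 payload=0x00=0: acc |= 0<<0 -> acc=0 shift=7 [end]
Varint 3: bytes[3:4] = 00 -> value 0 (1 byte(s))
  byte[4]=0xB9 cont=1 payload=0x39=57: acc |= 57<<0 -> acc=57 shift=7
  byte[5]=0xBB cont=1 payload=0x3B=59: acc |= 59<<7 -> acc=7609 shift=14
  byte[6]=0xDF cont=1 payload=0x5F=95: acc |= 95<<14 -> acc=1564089 shift=21
  byte[7]=0x12 cont=0 payload=0x12=18: acc |= 18<<21 -> acc=39312825 shift=28 [end]
Varint 4: bytes[4:8] = B9 BB DF 12 -> value 39312825 (4 byte(s))
  byte[8]=0xE6 cont=1 payload=0x66=102: acc |= 102<<0 -> acc=102 shift=7
  byte[9]=0x5F cont=0 payload=0x5F=95: acc |= 95<<7 -> acc=12262 shift=14 [end]
Varint 5: bytes[8:10] = E6 5F -> value 12262 (2 byte(s))
  byte[10]=0x30 cont=0 payload=0x30=48: acc |= 48<<0 -> acc=48 shift=7 [end]
Varint 6: bytes[10:11] = 30 -> value 48 (1 byte(s))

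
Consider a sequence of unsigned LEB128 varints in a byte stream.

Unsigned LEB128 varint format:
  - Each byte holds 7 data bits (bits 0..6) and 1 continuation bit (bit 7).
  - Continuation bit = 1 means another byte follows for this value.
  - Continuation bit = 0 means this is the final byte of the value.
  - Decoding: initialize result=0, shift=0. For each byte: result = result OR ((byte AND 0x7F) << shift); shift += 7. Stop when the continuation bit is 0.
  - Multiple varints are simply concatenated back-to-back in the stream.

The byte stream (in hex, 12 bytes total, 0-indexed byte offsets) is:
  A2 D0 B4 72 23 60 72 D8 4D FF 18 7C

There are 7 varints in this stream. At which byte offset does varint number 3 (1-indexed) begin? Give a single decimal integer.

Answer: 5

Derivation:
  byte[0]=0xA2 cont=1 payload=0x22=34: acc |= 34<<0 -> acc=34 shift=7
  byte[1]=0xD0 cont=1 payload=0x50=80: acc |= 80<<7 -> acc=10274 shift=14
  byte[2]=0xB4 cont=1 payload=0x34=52: acc |= 52<<14 -> acc=862242 shift=21
  byte[3]=0x72 cont=0 payload=0x72=114: acc |= 114<<21 -> acc=239937570 shift=28 [end]
Varint 1: bytes[0:4] = A2 D0 B4 72 -> value 239937570 (4 byte(s))
  byte[4]=0x23 cont=0 payload=0x23=35: acc |= 35<<0 -> acc=35 shift=7 [end]
Varint 2: bytes[4:5] = 23 -> value 35 (1 byte(s))
  byte[5]=0x60 cont=0 payload=0x60=96: acc |= 96<<0 -> acc=96 shift=7 [end]
Varint 3: bytes[5:6] = 60 -> value 96 (1 byte(s))
  byte[6]=0x72 cont=0 payload=0x72=114: acc |= 114<<0 -> acc=114 shift=7 [end]
Varint 4: bytes[6:7] = 72 -> value 114 (1 byte(s))
  byte[7]=0xD8 cont=1 payload=0x58=88: acc |= 88<<0 -> acc=88 shift=7
  byte[8]=0x4D cont=0 payload=0x4D=77: acc |= 77<<7 -> acc=9944 shift=14 [end]
Varint 5: bytes[7:9] = D8 4D -> value 9944 (2 byte(s))
  byte[9]=0xFF cont=1 payload=0x7F=127: acc |= 127<<0 -> acc=127 shift=7
  byte[10]=0x18 cont=0 payload=0x18=24: acc |= 24<<7 -> acc=3199 shift=14 [end]
Varint 6: bytes[9:11] = FF 18 -> value 3199 (2 byte(s))
  byte[11]=0x7C cont=0 payload=0x7C=124: acc |= 124<<0 -> acc=124 shift=7 [end]
Varint 7: bytes[11:12] = 7C -> value 124 (1 byte(s))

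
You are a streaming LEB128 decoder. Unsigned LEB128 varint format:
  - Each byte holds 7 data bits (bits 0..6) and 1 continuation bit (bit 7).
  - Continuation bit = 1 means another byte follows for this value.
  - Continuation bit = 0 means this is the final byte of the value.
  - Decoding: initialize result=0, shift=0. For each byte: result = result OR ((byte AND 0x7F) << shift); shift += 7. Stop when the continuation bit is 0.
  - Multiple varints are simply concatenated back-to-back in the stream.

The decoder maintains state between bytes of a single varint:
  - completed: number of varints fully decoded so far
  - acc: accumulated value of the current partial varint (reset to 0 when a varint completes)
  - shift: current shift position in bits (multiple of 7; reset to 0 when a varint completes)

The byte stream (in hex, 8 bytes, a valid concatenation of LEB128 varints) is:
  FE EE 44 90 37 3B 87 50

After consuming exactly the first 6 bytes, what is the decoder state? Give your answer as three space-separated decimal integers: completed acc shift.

Answer: 3 0 0

Derivation:
byte[0]=0xFE cont=1 payload=0x7E: acc |= 126<<0 -> completed=0 acc=126 shift=7
byte[1]=0xEE cont=1 payload=0x6E: acc |= 110<<7 -> completed=0 acc=14206 shift=14
byte[2]=0x44 cont=0 payload=0x44: varint #1 complete (value=1128318); reset -> completed=1 acc=0 shift=0
byte[3]=0x90 cont=1 payload=0x10: acc |= 16<<0 -> completed=1 acc=16 shift=7
byte[4]=0x37 cont=0 payload=0x37: varint #2 complete (value=7056); reset -> completed=2 acc=0 shift=0
byte[5]=0x3B cont=0 payload=0x3B: varint #3 complete (value=59); reset -> completed=3 acc=0 shift=0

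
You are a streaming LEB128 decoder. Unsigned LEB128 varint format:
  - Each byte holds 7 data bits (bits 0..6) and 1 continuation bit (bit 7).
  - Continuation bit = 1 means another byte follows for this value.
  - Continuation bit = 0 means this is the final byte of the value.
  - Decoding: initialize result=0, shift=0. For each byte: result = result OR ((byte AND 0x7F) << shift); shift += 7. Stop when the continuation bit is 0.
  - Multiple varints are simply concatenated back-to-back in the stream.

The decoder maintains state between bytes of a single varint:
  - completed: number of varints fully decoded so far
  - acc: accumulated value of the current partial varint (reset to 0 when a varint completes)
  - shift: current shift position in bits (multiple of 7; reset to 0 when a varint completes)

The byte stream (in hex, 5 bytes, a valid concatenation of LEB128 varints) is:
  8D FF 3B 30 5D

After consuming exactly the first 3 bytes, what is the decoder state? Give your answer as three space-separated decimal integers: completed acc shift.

Answer: 1 0 0

Derivation:
byte[0]=0x8D cont=1 payload=0x0D: acc |= 13<<0 -> completed=0 acc=13 shift=7
byte[1]=0xFF cont=1 payload=0x7F: acc |= 127<<7 -> completed=0 acc=16269 shift=14
byte[2]=0x3B cont=0 payload=0x3B: varint #1 complete (value=982925); reset -> completed=1 acc=0 shift=0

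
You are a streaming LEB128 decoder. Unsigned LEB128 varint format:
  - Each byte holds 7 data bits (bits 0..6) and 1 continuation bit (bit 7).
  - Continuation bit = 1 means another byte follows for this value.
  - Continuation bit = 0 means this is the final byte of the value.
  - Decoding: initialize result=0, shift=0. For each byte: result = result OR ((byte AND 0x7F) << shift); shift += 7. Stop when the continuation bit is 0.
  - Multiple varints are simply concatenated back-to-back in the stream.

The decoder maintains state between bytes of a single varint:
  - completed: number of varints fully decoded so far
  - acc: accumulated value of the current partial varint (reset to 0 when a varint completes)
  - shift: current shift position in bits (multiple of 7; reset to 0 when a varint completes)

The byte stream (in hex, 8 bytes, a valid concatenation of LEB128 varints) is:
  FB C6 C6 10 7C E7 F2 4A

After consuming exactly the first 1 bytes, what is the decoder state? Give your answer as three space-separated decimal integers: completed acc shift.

Answer: 0 123 7

Derivation:
byte[0]=0xFB cont=1 payload=0x7B: acc |= 123<<0 -> completed=0 acc=123 shift=7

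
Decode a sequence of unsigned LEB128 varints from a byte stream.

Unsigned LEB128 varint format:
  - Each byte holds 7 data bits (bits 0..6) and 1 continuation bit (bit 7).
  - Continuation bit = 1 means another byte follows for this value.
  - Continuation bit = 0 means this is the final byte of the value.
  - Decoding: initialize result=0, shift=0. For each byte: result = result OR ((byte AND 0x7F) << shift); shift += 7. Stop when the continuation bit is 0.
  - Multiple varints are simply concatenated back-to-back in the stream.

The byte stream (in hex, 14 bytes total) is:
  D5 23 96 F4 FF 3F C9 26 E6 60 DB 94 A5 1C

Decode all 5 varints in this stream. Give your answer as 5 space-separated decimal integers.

  byte[0]=0xD5 cont=1 payload=0x55=85: acc |= 85<<0 -> acc=85 shift=7
  byte[1]=0x23 cont=0 payload=0x23=35: acc |= 35<<7 -> acc=4565 shift=14 [end]
Varint 1: bytes[0:2] = D5 23 -> value 4565 (2 byte(s))
  byte[2]=0x96 cont=1 payload=0x16=22: acc |= 22<<0 -> acc=22 shift=7
  byte[3]=0xF4 cont=1 payload=0x74=116: acc |= 116<<7 -> acc=14870 shift=14
  byte[4]=0xFF cont=1 payload=0x7F=127: acc |= 127<<14 -> acc=2095638 shift=21
  byte[5]=0x3F cont=0 payload=0x3F=63: acc |= 63<<21 -> acc=134216214 shift=28 [end]
Varint 2: bytes[2:6] = 96 F4 FF 3F -> value 134216214 (4 byte(s))
  byte[6]=0xC9 cont=1 payload=0x49=73: acc |= 73<<0 -> acc=73 shift=7
  byte[7]=0x26 cont=0 payload=0x26=38: acc |= 38<<7 -> acc=4937 shift=14 [end]
Varint 3: bytes[6:8] = C9 26 -> value 4937 (2 byte(s))
  byte[8]=0xE6 cont=1 payload=0x66=102: acc |= 102<<0 -> acc=102 shift=7
  byte[9]=0x60 cont=0 payload=0x60=96: acc |= 96<<7 -> acc=12390 shift=14 [end]
Varint 4: bytes[8:10] = E6 60 -> value 12390 (2 byte(s))
  byte[10]=0xDB cont=1 payload=0x5B=91: acc |= 91<<0 -> acc=91 shift=7
  byte[11]=0x94 cont=1 payload=0x14=20: acc |= 20<<7 -> acc=2651 shift=14
  byte[12]=0xA5 cont=1 payload=0x25=37: acc |= 37<<14 -> acc=608859 shift=21
  byte[13]=0x1C cont=0 payload=0x1C=28: acc |= 28<<21 -> acc=59329115 shift=28 [end]
Varint 5: bytes[10:14] = DB 94 A5 1C -> value 59329115 (4 byte(s))

Answer: 4565 134216214 4937 12390 59329115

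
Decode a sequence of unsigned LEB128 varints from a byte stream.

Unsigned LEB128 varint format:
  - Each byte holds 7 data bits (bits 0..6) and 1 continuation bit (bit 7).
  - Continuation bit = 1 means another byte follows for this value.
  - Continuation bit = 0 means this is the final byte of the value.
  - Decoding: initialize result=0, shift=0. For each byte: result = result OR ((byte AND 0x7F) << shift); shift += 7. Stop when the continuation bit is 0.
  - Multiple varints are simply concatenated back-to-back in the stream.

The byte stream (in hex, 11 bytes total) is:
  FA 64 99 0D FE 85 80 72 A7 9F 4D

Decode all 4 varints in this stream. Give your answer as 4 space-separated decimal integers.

  byte[0]=0xFA cont=1 payload=0x7A=122: acc |= 122<<0 -> acc=122 shift=7
  byte[1]=0x64 cont=0 payload=0x64=100: acc |= 100<<7 -> acc=12922 shift=14 [end]
Varint 1: bytes[0:2] = FA 64 -> value 12922 (2 byte(s))
  byte[2]=0x99 cont=1 payload=0x19=25: acc |= 25<<0 -> acc=25 shift=7
  byte[3]=0x0D cont=0 payload=0x0D=13: acc |= 13<<7 -> acc=1689 shift=14 [end]
Varint 2: bytes[2:4] = 99 0D -> value 1689 (2 byte(s))
  byte[4]=0xFE cont=1 payload=0x7E=126: acc |= 126<<0 -> acc=126 shift=7
  byte[5]=0x85 cont=1 payload=0x05=5: acc |= 5<<7 -> acc=766 shift=14
  byte[6]=0x80 cont=1 payload=0x00=0: acc |= 0<<14 -> acc=766 shift=21
  byte[7]=0x72 cont=0 payload=0x72=114: acc |= 114<<21 -> acc=239076094 shift=28 [end]
Varint 3: bytes[4:8] = FE 85 80 72 -> value 239076094 (4 byte(s))
  byte[8]=0xA7 cont=1 payload=0x27=39: acc |= 39<<0 -> acc=39 shift=7
  byte[9]=0x9F cont=1 payload=0x1F=31: acc |= 31<<7 -> acc=4007 shift=14
  byte[10]=0x4D cont=0 payload=0x4D=77: acc |= 77<<14 -> acc=1265575 shift=21 [end]
Varint 4: bytes[8:11] = A7 9F 4D -> value 1265575 (3 byte(s))

Answer: 12922 1689 239076094 1265575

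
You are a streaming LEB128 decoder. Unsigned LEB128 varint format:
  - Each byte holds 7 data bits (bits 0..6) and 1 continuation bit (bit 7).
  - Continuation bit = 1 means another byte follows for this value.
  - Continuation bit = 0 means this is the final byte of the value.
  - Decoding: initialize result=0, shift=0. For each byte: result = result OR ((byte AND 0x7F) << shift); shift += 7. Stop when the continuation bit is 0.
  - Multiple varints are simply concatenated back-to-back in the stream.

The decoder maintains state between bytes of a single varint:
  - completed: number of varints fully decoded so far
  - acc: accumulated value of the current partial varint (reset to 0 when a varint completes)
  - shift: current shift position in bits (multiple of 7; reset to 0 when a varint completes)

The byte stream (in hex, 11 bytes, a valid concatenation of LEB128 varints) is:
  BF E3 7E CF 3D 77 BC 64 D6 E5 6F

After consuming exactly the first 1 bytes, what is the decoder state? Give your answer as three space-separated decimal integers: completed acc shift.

byte[0]=0xBF cont=1 payload=0x3F: acc |= 63<<0 -> completed=0 acc=63 shift=7

Answer: 0 63 7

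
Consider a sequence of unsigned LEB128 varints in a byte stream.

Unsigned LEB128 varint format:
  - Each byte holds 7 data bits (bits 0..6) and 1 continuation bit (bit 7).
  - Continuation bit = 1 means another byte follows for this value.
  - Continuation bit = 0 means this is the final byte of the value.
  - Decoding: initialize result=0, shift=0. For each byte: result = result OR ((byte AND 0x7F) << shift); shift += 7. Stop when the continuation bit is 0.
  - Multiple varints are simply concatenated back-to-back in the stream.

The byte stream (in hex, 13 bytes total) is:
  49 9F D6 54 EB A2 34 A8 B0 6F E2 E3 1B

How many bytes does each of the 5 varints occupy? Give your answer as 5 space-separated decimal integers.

  byte[0]=0x49 cont=0 payload=0x49=73: acc |= 73<<0 -> acc=73 shift=7 [end]
Varint 1: bytes[0:1] = 49 -> value 73 (1 byte(s))
  byte[1]=0x9F cont=1 payload=0x1F=31: acc |= 31<<0 -> acc=31 shift=7
  byte[2]=0xD6 cont=1 payload=0x56=86: acc |= 86<<7 -> acc=11039 shift=14
  byte[3]=0x54 cont=0 payload=0x54=84: acc |= 84<<14 -> acc=1387295 shift=21 [end]
Varint 2: bytes[1:4] = 9F D6 54 -> value 1387295 (3 byte(s))
  byte[4]=0xEB cont=1 payload=0x6B=107: acc |= 107<<0 -> acc=107 shift=7
  byte[5]=0xA2 cont=1 payload=0x22=34: acc |= 34<<7 -> acc=4459 shift=14
  byte[6]=0x34 cont=0 payload=0x34=52: acc |= 52<<14 -> acc=856427 shift=21 [end]
Varint 3: bytes[4:7] = EB A2 34 -> value 856427 (3 byte(s))
  byte[7]=0xA8 cont=1 payload=0x28=40: acc |= 40<<0 -> acc=40 shift=7
  byte[8]=0xB0 cont=1 payload=0x30=48: acc |= 48<<7 -> acc=6184 shift=14
  byte[9]=0x6F cont=0 payload=0x6F=111: acc |= 111<<14 -> acc=1824808 shift=21 [end]
Varint 4: bytes[7:10] = A8 B0 6F -> value 1824808 (3 byte(s))
  byte[10]=0xE2 cont=1 payload=0x62=98: acc |= 98<<0 -> acc=98 shift=7
  byte[11]=0xE3 cont=1 payload=0x63=99: acc |= 99<<7 -> acc=12770 shift=14
  byte[12]=0x1B cont=0 payload=0x1B=27: acc |= 27<<14 -> acc=455138 shift=21 [end]
Varint 5: bytes[10:13] = E2 E3 1B -> value 455138 (3 byte(s))

Answer: 1 3 3 3 3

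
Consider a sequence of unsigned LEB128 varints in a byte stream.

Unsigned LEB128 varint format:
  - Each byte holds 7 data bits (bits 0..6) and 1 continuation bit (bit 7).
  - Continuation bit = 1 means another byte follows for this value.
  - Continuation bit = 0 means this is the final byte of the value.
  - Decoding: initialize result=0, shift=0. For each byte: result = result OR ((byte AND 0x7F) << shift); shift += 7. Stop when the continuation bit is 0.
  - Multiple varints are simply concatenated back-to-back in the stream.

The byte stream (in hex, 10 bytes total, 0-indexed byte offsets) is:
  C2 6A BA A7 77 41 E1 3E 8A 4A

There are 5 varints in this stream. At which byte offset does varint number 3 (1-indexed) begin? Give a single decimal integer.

Answer: 5

Derivation:
  byte[0]=0xC2 cont=1 payload=0x42=66: acc |= 66<<0 -> acc=66 shift=7
  byte[1]=0x6A cont=0 payload=0x6A=106: acc |= 106<<7 -> acc=13634 shift=14 [end]
Varint 1: bytes[0:2] = C2 6A -> value 13634 (2 byte(s))
  byte[2]=0xBA cont=1 payload=0x3A=58: acc |= 58<<0 -> acc=58 shift=7
  byte[3]=0xA7 cont=1 payload=0x27=39: acc |= 39<<7 -> acc=5050 shift=14
  byte[4]=0x77 cont=0 payload=0x77=119: acc |= 119<<14 -> acc=1954746 shift=21 [end]
Varint 2: bytes[2:5] = BA A7 77 -> value 1954746 (3 byte(s))
  byte[5]=0x41 cont=0 payload=0x41=65: acc |= 65<<0 -> acc=65 shift=7 [end]
Varint 3: bytes[5:6] = 41 -> value 65 (1 byte(s))
  byte[6]=0xE1 cont=1 payload=0x61=97: acc |= 97<<0 -> acc=97 shift=7
  byte[7]=0x3E cont=0 payload=0x3E=62: acc |= 62<<7 -> acc=8033 shift=14 [end]
Varint 4: bytes[6:8] = E1 3E -> value 8033 (2 byte(s))
  byte[8]=0x8A cont=1 payload=0x0A=10: acc |= 10<<0 -> acc=10 shift=7
  byte[9]=0x4A cont=0 payload=0x4A=74: acc |= 74<<7 -> acc=9482 shift=14 [end]
Varint 5: bytes[8:10] = 8A 4A -> value 9482 (2 byte(s))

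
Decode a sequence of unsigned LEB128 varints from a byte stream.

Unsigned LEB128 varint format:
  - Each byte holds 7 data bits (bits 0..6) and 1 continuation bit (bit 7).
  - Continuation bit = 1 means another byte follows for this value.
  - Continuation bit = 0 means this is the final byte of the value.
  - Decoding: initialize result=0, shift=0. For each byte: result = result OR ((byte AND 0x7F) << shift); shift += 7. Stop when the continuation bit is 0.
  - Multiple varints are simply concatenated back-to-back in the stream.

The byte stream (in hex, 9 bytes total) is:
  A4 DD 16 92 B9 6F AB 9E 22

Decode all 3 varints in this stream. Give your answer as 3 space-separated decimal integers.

Answer: 372388 1825938 560939

Derivation:
  byte[0]=0xA4 cont=1 payload=0x24=36: acc |= 36<<0 -> acc=36 shift=7
  byte[1]=0xDD cont=1 payload=0x5D=93: acc |= 93<<7 -> acc=11940 shift=14
  byte[2]=0x16 cont=0 payload=0x16=22: acc |= 22<<14 -> acc=372388 shift=21 [end]
Varint 1: bytes[0:3] = A4 DD 16 -> value 372388 (3 byte(s))
  byte[3]=0x92 cont=1 payload=0x12=18: acc |= 18<<0 -> acc=18 shift=7
  byte[4]=0xB9 cont=1 payload=0x39=57: acc |= 57<<7 -> acc=7314 shift=14
  byte[5]=0x6F cont=0 payload=0x6F=111: acc |= 111<<14 -> acc=1825938 shift=21 [end]
Varint 2: bytes[3:6] = 92 B9 6F -> value 1825938 (3 byte(s))
  byte[6]=0xAB cont=1 payload=0x2B=43: acc |= 43<<0 -> acc=43 shift=7
  byte[7]=0x9E cont=1 payload=0x1E=30: acc |= 30<<7 -> acc=3883 shift=14
  byte[8]=0x22 cont=0 payload=0x22=34: acc |= 34<<14 -> acc=560939 shift=21 [end]
Varint 3: bytes[6:9] = AB 9E 22 -> value 560939 (3 byte(s))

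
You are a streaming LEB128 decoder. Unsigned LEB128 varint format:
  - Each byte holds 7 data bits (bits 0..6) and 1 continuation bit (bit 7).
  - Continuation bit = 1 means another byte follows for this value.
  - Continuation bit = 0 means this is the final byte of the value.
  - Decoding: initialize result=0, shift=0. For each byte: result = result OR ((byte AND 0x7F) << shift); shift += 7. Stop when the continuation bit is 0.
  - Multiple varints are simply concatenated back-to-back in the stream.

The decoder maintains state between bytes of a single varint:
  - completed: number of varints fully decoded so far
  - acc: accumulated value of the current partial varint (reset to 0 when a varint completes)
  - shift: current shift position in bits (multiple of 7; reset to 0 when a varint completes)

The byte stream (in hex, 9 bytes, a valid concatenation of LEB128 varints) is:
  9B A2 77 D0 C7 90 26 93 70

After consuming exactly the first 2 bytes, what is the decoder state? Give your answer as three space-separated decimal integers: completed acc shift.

Answer: 0 4379 14

Derivation:
byte[0]=0x9B cont=1 payload=0x1B: acc |= 27<<0 -> completed=0 acc=27 shift=7
byte[1]=0xA2 cont=1 payload=0x22: acc |= 34<<7 -> completed=0 acc=4379 shift=14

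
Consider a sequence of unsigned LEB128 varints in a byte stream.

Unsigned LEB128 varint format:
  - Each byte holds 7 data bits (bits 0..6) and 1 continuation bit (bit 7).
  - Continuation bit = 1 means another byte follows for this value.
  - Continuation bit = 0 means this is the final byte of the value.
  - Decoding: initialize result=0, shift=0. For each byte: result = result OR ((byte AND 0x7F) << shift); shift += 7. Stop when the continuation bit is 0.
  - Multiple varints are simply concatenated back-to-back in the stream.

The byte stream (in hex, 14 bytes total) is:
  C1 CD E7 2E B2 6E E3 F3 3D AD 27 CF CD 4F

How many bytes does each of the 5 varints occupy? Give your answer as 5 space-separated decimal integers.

Answer: 4 2 3 2 3

Derivation:
  byte[0]=0xC1 cont=1 payload=0x41=65: acc |= 65<<0 -> acc=65 shift=7
  byte[1]=0xCD cont=1 payload=0x4D=77: acc |= 77<<7 -> acc=9921 shift=14
  byte[2]=0xE7 cont=1 payload=0x67=103: acc |= 103<<14 -> acc=1697473 shift=21
  byte[3]=0x2E cont=0 payload=0x2E=46: acc |= 46<<21 -> acc=98166465 shift=28 [end]
Varint 1: bytes[0:4] = C1 CD E7 2E -> value 98166465 (4 byte(s))
  byte[4]=0xB2 cont=1 payload=0x32=50: acc |= 50<<0 -> acc=50 shift=7
  byte[5]=0x6E cont=0 payload=0x6E=110: acc |= 110<<7 -> acc=14130 shift=14 [end]
Varint 2: bytes[4:6] = B2 6E -> value 14130 (2 byte(s))
  byte[6]=0xE3 cont=1 payload=0x63=99: acc |= 99<<0 -> acc=99 shift=7
  byte[7]=0xF3 cont=1 payload=0x73=115: acc |= 115<<7 -> acc=14819 shift=14
  byte[8]=0x3D cont=0 payload=0x3D=61: acc |= 61<<14 -> acc=1014243 shift=21 [end]
Varint 3: bytes[6:9] = E3 F3 3D -> value 1014243 (3 byte(s))
  byte[9]=0xAD cont=1 payload=0x2D=45: acc |= 45<<0 -> acc=45 shift=7
  byte[10]=0x27 cont=0 payload=0x27=39: acc |= 39<<7 -> acc=5037 shift=14 [end]
Varint 4: bytes[9:11] = AD 27 -> value 5037 (2 byte(s))
  byte[11]=0xCF cont=1 payload=0x4F=79: acc |= 79<<0 -> acc=79 shift=7
  byte[12]=0xCD cont=1 payload=0x4D=77: acc |= 77<<7 -> acc=9935 shift=14
  byte[13]=0x4F cont=0 payload=0x4F=79: acc |= 79<<14 -> acc=1304271 shift=21 [end]
Varint 5: bytes[11:14] = CF CD 4F -> value 1304271 (3 byte(s))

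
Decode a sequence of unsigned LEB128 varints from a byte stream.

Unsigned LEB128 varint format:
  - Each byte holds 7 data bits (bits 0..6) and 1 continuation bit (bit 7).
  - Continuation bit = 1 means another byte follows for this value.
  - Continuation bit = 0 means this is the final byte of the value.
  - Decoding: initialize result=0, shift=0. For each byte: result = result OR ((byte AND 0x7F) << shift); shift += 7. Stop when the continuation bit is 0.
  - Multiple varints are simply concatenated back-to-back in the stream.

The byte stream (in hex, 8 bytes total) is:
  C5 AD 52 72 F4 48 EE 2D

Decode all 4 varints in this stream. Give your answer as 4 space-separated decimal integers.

Answer: 1349317 114 9332 5870

Derivation:
  byte[0]=0xC5 cont=1 payload=0x45=69: acc |= 69<<0 -> acc=69 shift=7
  byte[1]=0xAD cont=1 payload=0x2D=45: acc |= 45<<7 -> acc=5829 shift=14
  byte[2]=0x52 cont=0 payload=0x52=82: acc |= 82<<14 -> acc=1349317 shift=21 [end]
Varint 1: bytes[0:3] = C5 AD 52 -> value 1349317 (3 byte(s))
  byte[3]=0x72 cont=0 payload=0x72=114: acc |= 114<<0 -> acc=114 shift=7 [end]
Varint 2: bytes[3:4] = 72 -> value 114 (1 byte(s))
  byte[4]=0xF4 cont=1 payload=0x74=116: acc |= 116<<0 -> acc=116 shift=7
  byte[5]=0x48 cont=0 payload=0x48=72: acc |= 72<<7 -> acc=9332 shift=14 [end]
Varint 3: bytes[4:6] = F4 48 -> value 9332 (2 byte(s))
  byte[6]=0xEE cont=1 payload=0x6E=110: acc |= 110<<0 -> acc=110 shift=7
  byte[7]=0x2D cont=0 payload=0x2D=45: acc |= 45<<7 -> acc=5870 shift=14 [end]
Varint 4: bytes[6:8] = EE 2D -> value 5870 (2 byte(s))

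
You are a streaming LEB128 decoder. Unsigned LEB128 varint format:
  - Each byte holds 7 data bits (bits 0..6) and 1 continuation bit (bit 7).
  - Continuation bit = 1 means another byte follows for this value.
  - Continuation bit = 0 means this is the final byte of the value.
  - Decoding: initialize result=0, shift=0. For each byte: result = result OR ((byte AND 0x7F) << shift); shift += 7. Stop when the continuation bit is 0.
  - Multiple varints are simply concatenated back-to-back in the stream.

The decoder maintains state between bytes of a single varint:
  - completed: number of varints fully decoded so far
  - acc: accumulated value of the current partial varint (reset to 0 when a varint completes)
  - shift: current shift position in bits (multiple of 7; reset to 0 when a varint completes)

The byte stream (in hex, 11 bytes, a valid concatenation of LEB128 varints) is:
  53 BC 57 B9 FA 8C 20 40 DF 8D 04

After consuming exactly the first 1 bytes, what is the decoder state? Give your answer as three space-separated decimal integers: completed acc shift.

Answer: 1 0 0

Derivation:
byte[0]=0x53 cont=0 payload=0x53: varint #1 complete (value=83); reset -> completed=1 acc=0 shift=0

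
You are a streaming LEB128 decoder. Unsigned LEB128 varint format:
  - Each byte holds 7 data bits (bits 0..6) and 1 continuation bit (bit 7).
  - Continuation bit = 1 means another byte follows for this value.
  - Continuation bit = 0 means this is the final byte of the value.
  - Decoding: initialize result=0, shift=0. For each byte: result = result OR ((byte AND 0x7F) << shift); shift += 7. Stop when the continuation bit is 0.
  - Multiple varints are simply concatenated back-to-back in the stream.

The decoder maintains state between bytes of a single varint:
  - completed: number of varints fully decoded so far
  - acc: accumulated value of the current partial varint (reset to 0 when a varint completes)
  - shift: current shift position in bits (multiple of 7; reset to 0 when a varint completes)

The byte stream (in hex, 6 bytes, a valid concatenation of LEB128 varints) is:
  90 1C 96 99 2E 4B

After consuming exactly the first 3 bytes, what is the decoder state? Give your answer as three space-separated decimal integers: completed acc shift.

byte[0]=0x90 cont=1 payload=0x10: acc |= 16<<0 -> completed=0 acc=16 shift=7
byte[1]=0x1C cont=0 payload=0x1C: varint #1 complete (value=3600); reset -> completed=1 acc=0 shift=0
byte[2]=0x96 cont=1 payload=0x16: acc |= 22<<0 -> completed=1 acc=22 shift=7

Answer: 1 22 7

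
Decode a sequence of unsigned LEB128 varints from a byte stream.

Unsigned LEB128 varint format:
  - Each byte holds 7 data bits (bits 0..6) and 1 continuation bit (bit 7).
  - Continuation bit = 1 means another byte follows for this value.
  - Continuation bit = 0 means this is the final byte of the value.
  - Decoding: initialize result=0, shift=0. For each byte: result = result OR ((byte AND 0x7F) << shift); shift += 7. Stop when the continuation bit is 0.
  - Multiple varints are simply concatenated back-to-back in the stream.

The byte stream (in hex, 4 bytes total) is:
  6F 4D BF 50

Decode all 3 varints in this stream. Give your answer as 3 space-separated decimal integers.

Answer: 111 77 10303

Derivation:
  byte[0]=0x6F cont=0 payload=0x6F=111: acc |= 111<<0 -> acc=111 shift=7 [end]
Varint 1: bytes[0:1] = 6F -> value 111 (1 byte(s))
  byte[1]=0x4D cont=0 payload=0x4D=77: acc |= 77<<0 -> acc=77 shift=7 [end]
Varint 2: bytes[1:2] = 4D -> value 77 (1 byte(s))
  byte[2]=0xBF cont=1 payload=0x3F=63: acc |= 63<<0 -> acc=63 shift=7
  byte[3]=0x50 cont=0 payload=0x50=80: acc |= 80<<7 -> acc=10303 shift=14 [end]
Varint 3: bytes[2:4] = BF 50 -> value 10303 (2 byte(s))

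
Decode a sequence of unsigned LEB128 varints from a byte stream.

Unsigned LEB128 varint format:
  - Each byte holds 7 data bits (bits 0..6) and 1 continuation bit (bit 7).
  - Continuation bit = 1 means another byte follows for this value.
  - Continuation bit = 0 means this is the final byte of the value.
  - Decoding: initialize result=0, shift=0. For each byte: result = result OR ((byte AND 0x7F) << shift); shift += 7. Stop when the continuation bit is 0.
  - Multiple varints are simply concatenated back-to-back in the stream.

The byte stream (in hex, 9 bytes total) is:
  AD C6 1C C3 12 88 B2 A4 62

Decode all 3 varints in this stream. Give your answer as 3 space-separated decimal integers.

Answer: 467757 2371 206117128

Derivation:
  byte[0]=0xAD cont=1 payload=0x2D=45: acc |= 45<<0 -> acc=45 shift=7
  byte[1]=0xC6 cont=1 payload=0x46=70: acc |= 70<<7 -> acc=9005 shift=14
  byte[2]=0x1C cont=0 payload=0x1C=28: acc |= 28<<14 -> acc=467757 shift=21 [end]
Varint 1: bytes[0:3] = AD C6 1C -> value 467757 (3 byte(s))
  byte[3]=0xC3 cont=1 payload=0x43=67: acc |= 67<<0 -> acc=67 shift=7
  byte[4]=0x12 cont=0 payload=0x12=18: acc |= 18<<7 -> acc=2371 shift=14 [end]
Varint 2: bytes[3:5] = C3 12 -> value 2371 (2 byte(s))
  byte[5]=0x88 cont=1 payload=0x08=8: acc |= 8<<0 -> acc=8 shift=7
  byte[6]=0xB2 cont=1 payload=0x32=50: acc |= 50<<7 -> acc=6408 shift=14
  byte[7]=0xA4 cont=1 payload=0x24=36: acc |= 36<<14 -> acc=596232 shift=21
  byte[8]=0x62 cont=0 payload=0x62=98: acc |= 98<<21 -> acc=206117128 shift=28 [end]
Varint 3: bytes[5:9] = 88 B2 A4 62 -> value 206117128 (4 byte(s))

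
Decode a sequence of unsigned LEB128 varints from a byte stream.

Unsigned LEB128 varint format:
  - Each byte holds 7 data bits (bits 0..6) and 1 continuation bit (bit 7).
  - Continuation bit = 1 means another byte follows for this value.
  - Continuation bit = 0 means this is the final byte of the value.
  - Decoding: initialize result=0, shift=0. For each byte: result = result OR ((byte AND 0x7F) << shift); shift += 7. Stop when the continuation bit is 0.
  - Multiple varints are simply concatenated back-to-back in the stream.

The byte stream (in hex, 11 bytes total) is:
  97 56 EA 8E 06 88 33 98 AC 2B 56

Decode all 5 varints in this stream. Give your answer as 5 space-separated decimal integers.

  byte[0]=0x97 cont=1 payload=0x17=23: acc |= 23<<0 -> acc=23 shift=7
  byte[1]=0x56 cont=0 payload=0x56=86: acc |= 86<<7 -> acc=11031 shift=14 [end]
Varint 1: bytes[0:2] = 97 56 -> value 11031 (2 byte(s))
  byte[2]=0xEA cont=1 payload=0x6A=106: acc |= 106<<0 -> acc=106 shift=7
  byte[3]=0x8E cont=1 payload=0x0E=14: acc |= 14<<7 -> acc=1898 shift=14
  byte[4]=0x06 cont=0 payload=0x06=6: acc |= 6<<14 -> acc=100202 shift=21 [end]
Varint 2: bytes[2:5] = EA 8E 06 -> value 100202 (3 byte(s))
  byte[5]=0x88 cont=1 payload=0x08=8: acc |= 8<<0 -> acc=8 shift=7
  byte[6]=0x33 cont=0 payload=0x33=51: acc |= 51<<7 -> acc=6536 shift=14 [end]
Varint 3: bytes[5:7] = 88 33 -> value 6536 (2 byte(s))
  byte[7]=0x98 cont=1 payload=0x18=24: acc |= 24<<0 -> acc=24 shift=7
  byte[8]=0xAC cont=1 payload=0x2C=44: acc |= 44<<7 -> acc=5656 shift=14
  byte[9]=0x2B cont=0 payload=0x2B=43: acc |= 43<<14 -> acc=710168 shift=21 [end]
Varint 4: bytes[7:10] = 98 AC 2B -> value 710168 (3 byte(s))
  byte[10]=0x56 cont=0 payload=0x56=86: acc |= 86<<0 -> acc=86 shift=7 [end]
Varint 5: bytes[10:11] = 56 -> value 86 (1 byte(s))

Answer: 11031 100202 6536 710168 86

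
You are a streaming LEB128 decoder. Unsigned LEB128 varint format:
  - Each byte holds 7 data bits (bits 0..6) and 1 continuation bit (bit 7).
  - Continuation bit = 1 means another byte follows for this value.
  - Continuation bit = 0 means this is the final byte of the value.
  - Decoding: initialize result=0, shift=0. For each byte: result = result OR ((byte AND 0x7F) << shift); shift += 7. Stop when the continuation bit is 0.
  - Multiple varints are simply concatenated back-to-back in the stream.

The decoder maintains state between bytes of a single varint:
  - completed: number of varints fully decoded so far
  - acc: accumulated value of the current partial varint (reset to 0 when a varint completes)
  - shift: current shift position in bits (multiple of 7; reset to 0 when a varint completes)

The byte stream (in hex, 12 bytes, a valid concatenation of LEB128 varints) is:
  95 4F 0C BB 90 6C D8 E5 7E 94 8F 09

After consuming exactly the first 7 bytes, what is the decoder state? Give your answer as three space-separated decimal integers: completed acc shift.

Answer: 3 88 7

Derivation:
byte[0]=0x95 cont=1 payload=0x15: acc |= 21<<0 -> completed=0 acc=21 shift=7
byte[1]=0x4F cont=0 payload=0x4F: varint #1 complete (value=10133); reset -> completed=1 acc=0 shift=0
byte[2]=0x0C cont=0 payload=0x0C: varint #2 complete (value=12); reset -> completed=2 acc=0 shift=0
byte[3]=0xBB cont=1 payload=0x3B: acc |= 59<<0 -> completed=2 acc=59 shift=7
byte[4]=0x90 cont=1 payload=0x10: acc |= 16<<7 -> completed=2 acc=2107 shift=14
byte[5]=0x6C cont=0 payload=0x6C: varint #3 complete (value=1771579); reset -> completed=3 acc=0 shift=0
byte[6]=0xD8 cont=1 payload=0x58: acc |= 88<<0 -> completed=3 acc=88 shift=7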